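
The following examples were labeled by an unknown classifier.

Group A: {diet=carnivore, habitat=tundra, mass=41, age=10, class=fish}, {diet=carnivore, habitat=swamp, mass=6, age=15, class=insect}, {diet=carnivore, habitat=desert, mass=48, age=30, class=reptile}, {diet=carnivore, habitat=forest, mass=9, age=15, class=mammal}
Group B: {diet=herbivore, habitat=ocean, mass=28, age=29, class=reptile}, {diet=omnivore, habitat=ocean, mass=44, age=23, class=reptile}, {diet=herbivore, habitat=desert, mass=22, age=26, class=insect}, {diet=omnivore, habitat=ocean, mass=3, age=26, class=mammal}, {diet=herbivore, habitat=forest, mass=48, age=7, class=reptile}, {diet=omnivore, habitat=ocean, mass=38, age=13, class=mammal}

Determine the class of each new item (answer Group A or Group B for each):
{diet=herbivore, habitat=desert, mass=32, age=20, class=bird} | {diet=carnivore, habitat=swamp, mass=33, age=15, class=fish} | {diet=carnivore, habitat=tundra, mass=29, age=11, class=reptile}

One predicate separates the groups cleanly: diet is carnivore.
{diet=herbivore, habitat=desert, mass=32, age=20, class=bird}: Group B (diet is herbivore). {diet=carnivore, habitat=swamp, mass=33, age=15, class=fish}: Group A (diet is carnivore). {diet=carnivore, habitat=tundra, mass=29, age=11, class=reptile}: Group A (diet is carnivore).

Group B, Group A, Group A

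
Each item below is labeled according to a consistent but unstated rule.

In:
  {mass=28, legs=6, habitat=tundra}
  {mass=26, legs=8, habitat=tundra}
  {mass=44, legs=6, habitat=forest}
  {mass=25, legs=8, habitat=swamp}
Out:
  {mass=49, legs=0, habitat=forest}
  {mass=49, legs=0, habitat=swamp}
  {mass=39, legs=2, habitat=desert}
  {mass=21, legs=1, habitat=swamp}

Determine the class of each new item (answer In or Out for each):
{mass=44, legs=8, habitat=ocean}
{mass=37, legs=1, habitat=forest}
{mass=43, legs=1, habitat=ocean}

In, Out, Out

The pattern is that an item is 'In' exactly when: legs ≥ 6.
{mass=44, legs=8, habitat=ocean} — legs = 8, hence In.
{mass=37, legs=1, habitat=forest} — legs = 1, hence Out.
{mass=43, legs=1, habitat=ocean} — legs = 1, hence Out.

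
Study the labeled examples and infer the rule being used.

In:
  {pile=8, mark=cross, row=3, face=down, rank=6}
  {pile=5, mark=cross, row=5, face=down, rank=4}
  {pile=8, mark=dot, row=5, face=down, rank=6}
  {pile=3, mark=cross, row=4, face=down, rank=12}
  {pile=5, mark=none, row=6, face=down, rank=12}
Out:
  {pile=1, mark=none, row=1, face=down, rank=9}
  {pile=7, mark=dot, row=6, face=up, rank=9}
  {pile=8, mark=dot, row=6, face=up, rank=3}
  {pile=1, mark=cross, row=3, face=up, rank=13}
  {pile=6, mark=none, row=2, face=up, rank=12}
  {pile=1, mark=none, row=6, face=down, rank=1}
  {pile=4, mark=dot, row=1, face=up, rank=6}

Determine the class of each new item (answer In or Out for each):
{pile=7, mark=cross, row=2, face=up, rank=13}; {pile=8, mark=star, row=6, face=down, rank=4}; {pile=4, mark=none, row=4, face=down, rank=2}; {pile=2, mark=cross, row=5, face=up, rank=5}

The rule appears to be: face is down AND pile ≥ 3.
{pile=7, mark=cross, row=2, face=up, rank=13}: face is up, pile = 7 — doesn't qualify, so Out.
{pile=8, mark=star, row=6, face=down, rank=4}: face is down, pile = 8 — satisfies this, so In.
{pile=4, mark=none, row=4, face=down, rank=2}: face is down, pile = 4 — satisfies this, so In.
{pile=2, mark=cross, row=5, face=up, rank=5}: face is up, pile = 2 — doesn't qualify, so Out.

Out, In, In, Out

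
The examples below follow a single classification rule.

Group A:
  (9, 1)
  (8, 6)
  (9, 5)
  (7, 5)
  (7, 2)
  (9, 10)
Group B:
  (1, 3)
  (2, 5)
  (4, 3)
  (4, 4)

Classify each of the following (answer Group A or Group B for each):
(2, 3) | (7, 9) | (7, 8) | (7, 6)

Group B, Group A, Group A, Group A

Rule: sum ≥ 9. This holds for each 'Group A' example and fails for each 'Group B' one.
(2, 3) → 2+3 = 5 → Group B.
(7, 9) → 7+9 = 16 → Group A.
(7, 8) → 7+8 = 15 → Group A.
(7, 6) → 7+6 = 13 → Group A.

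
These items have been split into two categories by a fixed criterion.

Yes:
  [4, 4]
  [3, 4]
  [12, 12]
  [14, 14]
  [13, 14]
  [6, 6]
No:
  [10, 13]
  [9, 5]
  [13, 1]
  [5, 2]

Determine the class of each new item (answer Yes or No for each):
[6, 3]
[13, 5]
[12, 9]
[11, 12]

No, No, No, Yes

Rule: |first − second| ≤ 1. This holds for each 'Yes' example and fails for each 'No' one.
[6, 3]: No (|6−3| = 3).
[13, 5]: No (|13−5| = 8).
[12, 9]: No (|12−9| = 3).
[11, 12]: Yes (|11−12| = 1).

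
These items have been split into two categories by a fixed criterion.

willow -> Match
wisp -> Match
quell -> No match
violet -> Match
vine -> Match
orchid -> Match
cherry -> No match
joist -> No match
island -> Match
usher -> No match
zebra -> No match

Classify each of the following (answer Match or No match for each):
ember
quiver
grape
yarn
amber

No match, Match, No match, No match, No match

'Match' ⟺ even length AND contains 'i'.
ember → length 5, no 'i' → No match.
quiver → length 6, has 'i' → Match.
grape → length 5, no 'i' → No match.
yarn → length 4, no 'i' → No match.
amber → length 5, no 'i' → No match.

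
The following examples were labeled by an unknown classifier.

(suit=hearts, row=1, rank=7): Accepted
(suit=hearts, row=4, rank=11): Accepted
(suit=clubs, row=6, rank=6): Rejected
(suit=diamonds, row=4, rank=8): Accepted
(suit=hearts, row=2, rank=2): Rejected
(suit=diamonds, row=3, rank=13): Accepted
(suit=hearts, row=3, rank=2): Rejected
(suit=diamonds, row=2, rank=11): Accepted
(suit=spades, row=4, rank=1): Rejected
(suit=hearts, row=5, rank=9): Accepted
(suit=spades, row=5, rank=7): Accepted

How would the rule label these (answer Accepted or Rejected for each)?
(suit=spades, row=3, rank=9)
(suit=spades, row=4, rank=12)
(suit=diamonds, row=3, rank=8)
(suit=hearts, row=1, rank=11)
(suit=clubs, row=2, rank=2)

Accepted, Accepted, Accepted, Accepted, Rejected

The rule appears to be: rank ≥ 7.
(suit=spades, row=3, rank=9): rank = 9, qualifies → Accepted.
(suit=spades, row=4, rank=12): rank = 12, qualifies → Accepted.
(suit=diamonds, row=3, rank=8): rank = 8, qualifies → Accepted.
(suit=hearts, row=1, rank=11): rank = 11, qualifies → Accepted.
(suit=clubs, row=2, rank=2): rank = 2, doesn't qualify → Rejected.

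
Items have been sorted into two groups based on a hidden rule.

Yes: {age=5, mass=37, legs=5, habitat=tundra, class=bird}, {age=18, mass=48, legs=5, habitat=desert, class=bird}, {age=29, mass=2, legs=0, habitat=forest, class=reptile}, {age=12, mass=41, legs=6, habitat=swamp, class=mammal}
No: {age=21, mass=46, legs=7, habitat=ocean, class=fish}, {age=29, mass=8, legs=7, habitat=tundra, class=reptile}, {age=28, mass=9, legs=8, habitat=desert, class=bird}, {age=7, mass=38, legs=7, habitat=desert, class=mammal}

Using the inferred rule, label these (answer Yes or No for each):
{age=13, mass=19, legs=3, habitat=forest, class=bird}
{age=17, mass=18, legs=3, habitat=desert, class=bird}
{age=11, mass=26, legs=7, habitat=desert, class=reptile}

The rule appears to be: legs ≤ 6.
Yes: {age=13, mass=19, legs=3, habitat=forest, class=bird}, since legs = 3. Yes: {age=17, mass=18, legs=3, habitat=desert, class=bird}, since legs = 3. No: {age=11, mass=26, legs=7, habitat=desert, class=reptile}, since legs = 7.

Yes, Yes, No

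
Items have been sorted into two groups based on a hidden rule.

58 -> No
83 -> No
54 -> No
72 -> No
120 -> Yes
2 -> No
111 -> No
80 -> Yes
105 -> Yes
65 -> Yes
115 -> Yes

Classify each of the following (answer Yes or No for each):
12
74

The rule appears to be: multiple of 5.
12: 12 = 5·2 + 2 — fails this test, so No. 74: 74 = 5·14 + 4 — fails this test, so No.

No, No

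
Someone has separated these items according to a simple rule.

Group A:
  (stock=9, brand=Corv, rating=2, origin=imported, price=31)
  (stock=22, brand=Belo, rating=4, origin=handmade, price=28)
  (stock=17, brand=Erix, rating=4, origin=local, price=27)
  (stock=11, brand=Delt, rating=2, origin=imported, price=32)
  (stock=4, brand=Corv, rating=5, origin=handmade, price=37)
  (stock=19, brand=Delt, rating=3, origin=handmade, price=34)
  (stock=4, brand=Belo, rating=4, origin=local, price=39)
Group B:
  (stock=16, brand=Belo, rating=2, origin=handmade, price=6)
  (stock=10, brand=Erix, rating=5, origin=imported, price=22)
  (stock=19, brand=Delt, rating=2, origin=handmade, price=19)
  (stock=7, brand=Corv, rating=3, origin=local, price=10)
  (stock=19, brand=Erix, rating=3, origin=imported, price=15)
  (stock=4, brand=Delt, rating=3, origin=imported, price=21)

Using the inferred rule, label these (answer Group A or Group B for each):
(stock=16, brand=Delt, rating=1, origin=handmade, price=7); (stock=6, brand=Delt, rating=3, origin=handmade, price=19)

Group B, Group B

All 'Group A' examples share one property — price ≥ 27 — and every 'Group B' example lacks it.
(stock=16, brand=Delt, rating=1, origin=handmade, price=7): Group B (price = 7). (stock=6, brand=Delt, rating=3, origin=handmade, price=19): Group B (price = 19).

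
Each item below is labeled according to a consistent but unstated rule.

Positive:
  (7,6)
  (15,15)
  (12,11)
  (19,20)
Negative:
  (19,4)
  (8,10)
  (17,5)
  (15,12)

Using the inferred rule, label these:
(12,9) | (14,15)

Negative, Positive

One predicate separates the groups cleanly: |first − second| ≤ 1.
(12,9) — |12−9| = 3, hence Negative.
(14,15) — |14−15| = 1, hence Positive.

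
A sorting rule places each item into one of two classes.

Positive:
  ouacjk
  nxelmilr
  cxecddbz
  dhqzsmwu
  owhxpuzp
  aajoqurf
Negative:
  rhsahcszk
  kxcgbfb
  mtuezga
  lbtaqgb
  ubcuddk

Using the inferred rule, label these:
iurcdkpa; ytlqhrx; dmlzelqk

All 'Positive' examples share one property — even length — and every 'Negative' example lacks it.
Positive: iurcdkpa, since length 8.
Negative: ytlqhrx, since length 7.
Positive: dmlzelqk, since length 8.

Positive, Negative, Positive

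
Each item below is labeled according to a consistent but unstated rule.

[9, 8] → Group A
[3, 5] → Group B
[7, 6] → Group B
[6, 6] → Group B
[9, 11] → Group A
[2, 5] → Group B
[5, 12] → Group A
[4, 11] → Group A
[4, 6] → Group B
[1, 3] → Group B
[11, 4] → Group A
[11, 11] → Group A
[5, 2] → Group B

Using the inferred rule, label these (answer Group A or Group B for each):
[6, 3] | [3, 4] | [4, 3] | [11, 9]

Every 'Group A' example satisfies: sum ≥ 15. None of the 'Group B' examples do.
[6, 3] — 6+3 = 9, hence Group B.
[3, 4] — 3+4 = 7, hence Group B.
[4, 3] — 4+3 = 7, hence Group B.
[11, 9] — 11+9 = 20, hence Group A.

Group B, Group B, Group B, Group A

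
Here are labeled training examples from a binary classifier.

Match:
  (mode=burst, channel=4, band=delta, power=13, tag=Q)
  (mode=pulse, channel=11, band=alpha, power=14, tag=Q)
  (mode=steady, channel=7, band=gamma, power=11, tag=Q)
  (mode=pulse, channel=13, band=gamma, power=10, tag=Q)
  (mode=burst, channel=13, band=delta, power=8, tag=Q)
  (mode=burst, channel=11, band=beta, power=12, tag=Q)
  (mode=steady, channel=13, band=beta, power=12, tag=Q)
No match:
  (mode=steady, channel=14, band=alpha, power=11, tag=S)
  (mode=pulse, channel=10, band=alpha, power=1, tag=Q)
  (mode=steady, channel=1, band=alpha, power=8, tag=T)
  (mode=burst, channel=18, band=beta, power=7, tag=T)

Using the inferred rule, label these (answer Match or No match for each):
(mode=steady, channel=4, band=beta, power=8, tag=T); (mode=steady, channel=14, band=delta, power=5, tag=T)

No match, No match

Every 'Match' example satisfies: tag is Q AND power ≥ 7. None of the 'No match' examples do.
(mode=steady, channel=4, band=beta, power=8, tag=T): No match (tag is T, power = 8). (mode=steady, channel=14, band=delta, power=5, tag=T): No match (tag is T, power = 5).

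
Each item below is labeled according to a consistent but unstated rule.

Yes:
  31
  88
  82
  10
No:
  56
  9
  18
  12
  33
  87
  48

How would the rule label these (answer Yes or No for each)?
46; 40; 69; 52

Yes, Yes, No, Yes

'Yes' ⟺ ≡ 1 (mod 3).
46: Yes (46 mod 3 = 1).
40: Yes (40 mod 3 = 1).
69: No (69 mod 3 = 0).
52: Yes (52 mod 3 = 1).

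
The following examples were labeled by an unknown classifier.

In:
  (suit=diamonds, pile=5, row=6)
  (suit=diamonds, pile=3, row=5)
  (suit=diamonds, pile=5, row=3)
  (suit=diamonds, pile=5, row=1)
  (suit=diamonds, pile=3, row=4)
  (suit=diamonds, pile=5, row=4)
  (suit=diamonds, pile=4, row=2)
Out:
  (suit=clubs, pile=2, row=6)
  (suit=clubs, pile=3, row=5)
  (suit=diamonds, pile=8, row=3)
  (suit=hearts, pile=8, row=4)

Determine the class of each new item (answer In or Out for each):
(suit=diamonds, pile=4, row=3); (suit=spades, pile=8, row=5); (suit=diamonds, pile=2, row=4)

In, Out, In

The pattern is that an item is 'In' exactly when: suit is diamonds AND pile ≤ 5.
(suit=diamonds, pile=4, row=3) → suit is diamonds, pile = 4 → In.
(suit=spades, pile=8, row=5) → suit is spades, pile = 8 → Out.
(suit=diamonds, pile=2, row=4) → suit is diamonds, pile = 2 → In.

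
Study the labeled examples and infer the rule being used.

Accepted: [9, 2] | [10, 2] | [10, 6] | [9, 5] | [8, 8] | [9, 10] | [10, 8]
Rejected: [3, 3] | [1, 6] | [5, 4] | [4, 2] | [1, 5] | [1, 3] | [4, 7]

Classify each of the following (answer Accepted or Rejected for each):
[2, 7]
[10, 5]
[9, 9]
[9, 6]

Rejected, Accepted, Accepted, Accepted

The rule appears to be: first ≥ 6.
[2, 7]: first 2, does not pass → Rejected.
[10, 5]: first 10, checks out → Accepted.
[9, 9]: first 9, checks out → Accepted.
[9, 6]: first 9, checks out → Accepted.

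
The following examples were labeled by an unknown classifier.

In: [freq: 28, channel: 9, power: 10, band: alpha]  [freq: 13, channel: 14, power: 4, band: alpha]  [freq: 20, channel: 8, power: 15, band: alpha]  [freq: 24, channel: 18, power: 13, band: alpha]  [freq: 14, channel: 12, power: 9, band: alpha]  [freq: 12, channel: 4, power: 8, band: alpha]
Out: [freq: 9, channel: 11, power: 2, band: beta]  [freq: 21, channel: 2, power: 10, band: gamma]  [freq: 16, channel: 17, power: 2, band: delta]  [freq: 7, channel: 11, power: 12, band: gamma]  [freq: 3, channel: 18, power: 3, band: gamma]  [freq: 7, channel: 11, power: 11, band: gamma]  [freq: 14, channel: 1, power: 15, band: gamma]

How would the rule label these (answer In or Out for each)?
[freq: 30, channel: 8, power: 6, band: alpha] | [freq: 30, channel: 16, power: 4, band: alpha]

In, In

The distinguishing property — band is alpha — holds for all the 'In' cases and none of the 'Out' cases.
In: [freq: 30, channel: 8, power: 6, band: alpha], since band is alpha. In: [freq: 30, channel: 16, power: 4, band: alpha], since band is alpha.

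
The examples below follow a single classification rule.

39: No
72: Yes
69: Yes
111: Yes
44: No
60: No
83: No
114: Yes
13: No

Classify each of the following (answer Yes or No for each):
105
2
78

Yes, No, Yes

The simplest hypothesis consistent with all the labels is: multiple of 3 AND at least 69.
105 — 105 = 3·35, 105 ≥ 69, hence Yes. 2 — 2 = 3·0 + 2, 2 < 69, hence No. 78 — 78 = 3·26, 78 ≥ 69, hence Yes.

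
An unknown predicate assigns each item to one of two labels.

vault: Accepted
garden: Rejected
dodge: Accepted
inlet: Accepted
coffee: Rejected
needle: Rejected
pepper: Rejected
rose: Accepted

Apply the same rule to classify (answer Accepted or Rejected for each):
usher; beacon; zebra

Accepted, Rejected, Accepted

Every 'Accepted' example satisfies: length ≤ 5. None of the 'Rejected' examples do.
usher: Accepted (length 5).
beacon: Rejected (length 6).
zebra: Accepted (length 5).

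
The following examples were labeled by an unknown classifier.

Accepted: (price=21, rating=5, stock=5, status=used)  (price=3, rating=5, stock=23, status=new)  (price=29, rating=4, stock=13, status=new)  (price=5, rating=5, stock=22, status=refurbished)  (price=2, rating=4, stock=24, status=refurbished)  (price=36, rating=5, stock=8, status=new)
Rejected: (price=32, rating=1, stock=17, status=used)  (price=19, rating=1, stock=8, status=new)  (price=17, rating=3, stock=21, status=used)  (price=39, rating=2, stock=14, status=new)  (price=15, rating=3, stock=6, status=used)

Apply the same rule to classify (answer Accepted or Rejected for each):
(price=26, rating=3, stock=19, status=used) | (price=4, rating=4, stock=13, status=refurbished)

Rejected, Accepted

The pattern is that an item is 'Accepted' exactly when: rating ≥ 4.
(price=26, rating=3, stock=19, status=used) → rating = 3 → Rejected.
(price=4, rating=4, stock=13, status=refurbished) → rating = 4 → Accepted.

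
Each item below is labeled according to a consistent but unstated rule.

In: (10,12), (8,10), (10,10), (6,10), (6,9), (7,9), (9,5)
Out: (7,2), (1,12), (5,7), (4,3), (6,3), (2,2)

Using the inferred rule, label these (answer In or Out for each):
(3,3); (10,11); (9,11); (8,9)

Out, In, In, In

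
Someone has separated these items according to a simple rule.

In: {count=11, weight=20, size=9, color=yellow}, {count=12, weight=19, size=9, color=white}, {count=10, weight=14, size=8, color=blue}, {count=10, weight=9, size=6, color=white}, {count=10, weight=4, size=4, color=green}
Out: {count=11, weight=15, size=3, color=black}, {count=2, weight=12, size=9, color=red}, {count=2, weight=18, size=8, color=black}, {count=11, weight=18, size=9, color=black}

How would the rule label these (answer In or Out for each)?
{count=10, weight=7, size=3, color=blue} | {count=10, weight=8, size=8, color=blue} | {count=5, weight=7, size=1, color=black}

The common property of the 'In' items is: count = 10 OR weight ≥ 19. No 'Out' item has it.
{count=10, weight=7, size=3, color=blue} → count = 10, weight = 7 → In. {count=10, weight=8, size=8, color=blue} → count = 10, weight = 8 → In. {count=5, weight=7, size=1, color=black} → count = 5, weight = 7 → Out.

In, In, Out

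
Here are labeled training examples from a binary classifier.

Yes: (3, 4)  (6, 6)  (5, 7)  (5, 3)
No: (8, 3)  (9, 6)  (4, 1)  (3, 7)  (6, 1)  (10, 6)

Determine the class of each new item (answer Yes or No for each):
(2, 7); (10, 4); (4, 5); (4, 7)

The distinguishing property — |first − second| ≤ 2 — holds for all the 'Yes' cases and none of the 'No' cases.
No: (2, 7), since |2−7| = 5.
No: (10, 4), since |10−4| = 6.
Yes: (4, 5), since |4−5| = 1.
No: (4, 7), since |4−7| = 3.

No, No, Yes, No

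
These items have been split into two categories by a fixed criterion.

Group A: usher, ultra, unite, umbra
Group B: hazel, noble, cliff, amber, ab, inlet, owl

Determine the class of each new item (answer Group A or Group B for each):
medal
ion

All 'Group A' examples share one property — contains 'u' — and every 'Group B' example lacks it.
medal: Group B (no 'u').
ion: Group B (no 'u').

Group B, Group B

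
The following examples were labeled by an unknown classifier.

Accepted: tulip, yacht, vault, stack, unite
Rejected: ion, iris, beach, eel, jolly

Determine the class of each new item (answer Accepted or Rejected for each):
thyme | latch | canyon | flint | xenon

Accepted, Accepted, Rejected, Accepted, Rejected

A rule that fits every label: contains 't' — true of each 'Accepted' example, false of each 'Rejected' one.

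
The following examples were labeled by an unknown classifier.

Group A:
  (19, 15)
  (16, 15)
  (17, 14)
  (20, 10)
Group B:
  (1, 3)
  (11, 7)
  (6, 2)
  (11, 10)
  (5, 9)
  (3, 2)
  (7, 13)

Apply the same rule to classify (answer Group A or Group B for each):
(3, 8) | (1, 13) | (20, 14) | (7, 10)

The common property of the 'Group A' items is: sum ≥ 30. No 'Group B' item has it.

Group B, Group B, Group A, Group B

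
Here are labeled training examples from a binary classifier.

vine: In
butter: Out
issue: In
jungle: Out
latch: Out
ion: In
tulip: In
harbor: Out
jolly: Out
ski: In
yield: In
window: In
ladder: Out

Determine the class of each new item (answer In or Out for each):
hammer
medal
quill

Out, Out, In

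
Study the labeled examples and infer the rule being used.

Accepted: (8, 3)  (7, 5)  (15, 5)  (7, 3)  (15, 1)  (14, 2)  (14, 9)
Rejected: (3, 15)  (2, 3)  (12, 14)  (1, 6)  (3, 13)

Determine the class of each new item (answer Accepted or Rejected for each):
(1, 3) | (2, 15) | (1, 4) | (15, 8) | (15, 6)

Rejected, Rejected, Rejected, Accepted, Accepted

Every 'Accepted' example satisfies: first > second. None of the 'Rejected' examples do.
(1, 3): 1 < 3 — does not pass, so Rejected. (2, 15): 2 < 15 — does not pass, so Rejected. (1, 4): 1 < 4 — does not pass, so Rejected. (15, 8): 15 > 8 — checks out, so Accepted. (15, 6): 15 > 6 — checks out, so Accepted.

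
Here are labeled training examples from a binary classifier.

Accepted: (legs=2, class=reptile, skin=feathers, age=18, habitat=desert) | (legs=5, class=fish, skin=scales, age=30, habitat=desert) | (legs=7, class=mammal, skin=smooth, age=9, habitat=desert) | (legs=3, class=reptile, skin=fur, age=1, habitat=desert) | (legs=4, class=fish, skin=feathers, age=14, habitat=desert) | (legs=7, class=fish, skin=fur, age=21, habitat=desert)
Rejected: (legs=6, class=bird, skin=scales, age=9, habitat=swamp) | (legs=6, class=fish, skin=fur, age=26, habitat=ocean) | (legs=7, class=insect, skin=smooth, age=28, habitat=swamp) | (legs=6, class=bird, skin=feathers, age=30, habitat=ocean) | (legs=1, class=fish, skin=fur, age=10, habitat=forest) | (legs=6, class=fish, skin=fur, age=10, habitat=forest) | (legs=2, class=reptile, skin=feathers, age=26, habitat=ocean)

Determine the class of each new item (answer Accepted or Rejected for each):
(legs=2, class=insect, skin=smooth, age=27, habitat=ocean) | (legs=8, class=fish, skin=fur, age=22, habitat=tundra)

Every 'Accepted' example satisfies: habitat is desert. None of the 'Rejected' examples do.
(legs=2, class=insect, skin=smooth, age=27, habitat=ocean) → habitat is ocean → Rejected.
(legs=8, class=fish, skin=fur, age=22, habitat=tundra) → habitat is tundra → Rejected.

Rejected, Rejected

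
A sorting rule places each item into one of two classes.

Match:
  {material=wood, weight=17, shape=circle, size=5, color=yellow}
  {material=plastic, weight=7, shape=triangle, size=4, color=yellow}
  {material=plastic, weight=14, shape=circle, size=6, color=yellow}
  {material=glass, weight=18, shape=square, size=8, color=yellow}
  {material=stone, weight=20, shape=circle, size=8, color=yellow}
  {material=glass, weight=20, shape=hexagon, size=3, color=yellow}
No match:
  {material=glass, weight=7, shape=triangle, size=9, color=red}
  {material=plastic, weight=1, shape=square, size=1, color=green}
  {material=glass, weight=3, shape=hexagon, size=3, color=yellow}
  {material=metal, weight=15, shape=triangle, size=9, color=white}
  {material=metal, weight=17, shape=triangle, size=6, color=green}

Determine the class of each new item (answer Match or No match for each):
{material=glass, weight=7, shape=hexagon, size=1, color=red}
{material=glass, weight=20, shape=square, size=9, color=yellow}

Every 'Match' example satisfies: color is yellow AND weight ≥ 7. None of the 'No match' examples do.
{material=glass, weight=7, shape=hexagon, size=1, color=red}: No match (color is red, weight = 7). {material=glass, weight=20, shape=square, size=9, color=yellow}: Match (color is yellow, weight = 20).

No match, Match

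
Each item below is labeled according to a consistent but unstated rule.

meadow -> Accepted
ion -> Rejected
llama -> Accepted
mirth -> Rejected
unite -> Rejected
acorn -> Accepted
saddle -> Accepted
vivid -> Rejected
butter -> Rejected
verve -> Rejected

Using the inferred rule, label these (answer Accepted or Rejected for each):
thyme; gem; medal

Looking at the examples, the only property every 'Accepted' case has and every 'Rejected' case lacks is: contains 'a'.
thyme — no 'a', hence Rejected. gem — no 'a', hence Rejected. medal — has 'a', hence Accepted.

Rejected, Rejected, Accepted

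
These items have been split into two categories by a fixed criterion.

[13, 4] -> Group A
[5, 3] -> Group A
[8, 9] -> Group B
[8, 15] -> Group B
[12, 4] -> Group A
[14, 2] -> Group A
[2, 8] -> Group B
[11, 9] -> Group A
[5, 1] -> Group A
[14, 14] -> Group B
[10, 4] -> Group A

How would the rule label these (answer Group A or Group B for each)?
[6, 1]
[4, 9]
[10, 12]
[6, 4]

One predicate separates the groups cleanly: first > second.
[6, 1] — 6 > 1, hence Group A. [4, 9] — 4 < 9, hence Group B. [10, 12] — 10 < 12, hence Group B. [6, 4] — 6 > 4, hence Group A.

Group A, Group B, Group B, Group A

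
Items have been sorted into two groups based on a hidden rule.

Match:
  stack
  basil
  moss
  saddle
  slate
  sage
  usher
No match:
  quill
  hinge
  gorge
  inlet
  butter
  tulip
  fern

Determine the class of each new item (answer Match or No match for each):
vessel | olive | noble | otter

Rule: contains 's'. This holds for each 'Match' example and fails for each 'No match' one.

Match, No match, No match, No match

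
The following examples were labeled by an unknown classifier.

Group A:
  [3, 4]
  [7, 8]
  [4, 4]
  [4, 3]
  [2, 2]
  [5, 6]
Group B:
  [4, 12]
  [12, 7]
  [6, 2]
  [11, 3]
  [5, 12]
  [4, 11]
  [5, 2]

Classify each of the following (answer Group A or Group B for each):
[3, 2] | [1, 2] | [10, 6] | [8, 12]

Group A, Group A, Group B, Group B

'Group A' ⟺ |first − second| ≤ 1.
[3, 2] — |3−2| = 1, hence Group A. [1, 2] — |1−2| = 1, hence Group A. [10, 6] — |10−6| = 4, hence Group B. [8, 12] — |8−12| = 4, hence Group B.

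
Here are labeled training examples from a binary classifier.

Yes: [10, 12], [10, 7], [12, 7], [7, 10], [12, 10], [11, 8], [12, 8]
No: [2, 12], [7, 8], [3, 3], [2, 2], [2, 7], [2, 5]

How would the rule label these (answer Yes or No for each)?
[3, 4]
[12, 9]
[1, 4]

The rule appears to be: sum ≥ 17.

No, Yes, No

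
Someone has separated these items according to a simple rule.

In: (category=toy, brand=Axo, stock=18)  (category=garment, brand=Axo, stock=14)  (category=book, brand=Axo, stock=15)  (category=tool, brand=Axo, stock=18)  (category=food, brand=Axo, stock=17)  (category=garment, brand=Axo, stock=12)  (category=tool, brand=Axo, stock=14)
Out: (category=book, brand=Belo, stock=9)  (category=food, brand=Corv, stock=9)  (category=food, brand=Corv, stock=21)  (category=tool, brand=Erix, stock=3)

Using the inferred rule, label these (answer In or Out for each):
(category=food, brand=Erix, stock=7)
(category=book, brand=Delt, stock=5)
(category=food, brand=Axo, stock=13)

Out, Out, In

The rule appears to be: brand is Axo.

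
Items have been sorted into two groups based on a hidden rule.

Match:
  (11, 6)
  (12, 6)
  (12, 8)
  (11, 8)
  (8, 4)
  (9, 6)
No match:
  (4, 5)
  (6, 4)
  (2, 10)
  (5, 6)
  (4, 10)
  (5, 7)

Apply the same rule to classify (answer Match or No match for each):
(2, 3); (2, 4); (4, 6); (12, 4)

'Match' ⟺ first ≥ 7.

No match, No match, No match, Match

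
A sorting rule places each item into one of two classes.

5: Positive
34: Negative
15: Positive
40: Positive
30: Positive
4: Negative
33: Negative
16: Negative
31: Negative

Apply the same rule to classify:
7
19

Negative, Negative

Checking candidate rules against both groups, what survives is: multiple of 5.
7: Negative (7 = 5·1 + 2).
19: Negative (19 = 5·3 + 4).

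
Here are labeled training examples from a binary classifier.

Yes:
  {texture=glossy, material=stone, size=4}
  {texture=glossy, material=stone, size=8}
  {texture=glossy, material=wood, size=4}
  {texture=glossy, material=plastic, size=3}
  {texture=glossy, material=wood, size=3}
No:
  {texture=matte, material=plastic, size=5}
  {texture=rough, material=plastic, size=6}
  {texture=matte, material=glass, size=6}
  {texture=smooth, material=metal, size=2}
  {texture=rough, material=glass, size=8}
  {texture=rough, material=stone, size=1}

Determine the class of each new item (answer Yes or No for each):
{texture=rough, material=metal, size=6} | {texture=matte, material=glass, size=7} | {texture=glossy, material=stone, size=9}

Every 'Yes' example satisfies: texture is glossy. None of the 'No' examples do.
No: {texture=rough, material=metal, size=6}, since texture is rough. No: {texture=matte, material=glass, size=7}, since texture is matte. Yes: {texture=glossy, material=stone, size=9}, since texture is glossy.

No, No, Yes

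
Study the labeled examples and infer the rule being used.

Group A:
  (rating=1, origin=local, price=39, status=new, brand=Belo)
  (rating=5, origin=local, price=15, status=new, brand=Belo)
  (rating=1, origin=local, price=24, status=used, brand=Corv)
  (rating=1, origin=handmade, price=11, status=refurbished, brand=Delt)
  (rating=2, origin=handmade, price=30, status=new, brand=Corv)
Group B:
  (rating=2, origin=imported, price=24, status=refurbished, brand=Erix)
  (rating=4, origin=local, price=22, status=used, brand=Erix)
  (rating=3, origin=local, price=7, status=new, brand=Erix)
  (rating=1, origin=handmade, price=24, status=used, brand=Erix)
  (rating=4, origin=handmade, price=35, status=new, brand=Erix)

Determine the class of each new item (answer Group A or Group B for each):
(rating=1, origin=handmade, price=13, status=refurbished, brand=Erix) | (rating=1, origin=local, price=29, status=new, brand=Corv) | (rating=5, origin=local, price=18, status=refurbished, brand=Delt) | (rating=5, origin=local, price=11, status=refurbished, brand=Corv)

The distinguishing property — brand is not Erix — holds for all the 'Group A' cases and none of the 'Group B' cases.

Group B, Group A, Group A, Group A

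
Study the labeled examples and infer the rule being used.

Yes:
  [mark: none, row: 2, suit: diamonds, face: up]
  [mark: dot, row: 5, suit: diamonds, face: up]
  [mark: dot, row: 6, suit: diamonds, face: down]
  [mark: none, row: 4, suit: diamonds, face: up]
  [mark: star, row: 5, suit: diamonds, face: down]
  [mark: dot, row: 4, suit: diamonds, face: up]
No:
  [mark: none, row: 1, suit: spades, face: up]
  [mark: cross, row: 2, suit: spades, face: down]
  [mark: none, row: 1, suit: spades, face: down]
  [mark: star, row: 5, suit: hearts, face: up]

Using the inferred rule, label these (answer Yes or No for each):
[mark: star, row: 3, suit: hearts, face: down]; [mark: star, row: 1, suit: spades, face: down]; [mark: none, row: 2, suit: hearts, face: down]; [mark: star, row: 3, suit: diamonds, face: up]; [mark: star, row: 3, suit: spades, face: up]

No, No, No, Yes, No

Checking candidate rules against both groups, what survives is: suit is diamonds.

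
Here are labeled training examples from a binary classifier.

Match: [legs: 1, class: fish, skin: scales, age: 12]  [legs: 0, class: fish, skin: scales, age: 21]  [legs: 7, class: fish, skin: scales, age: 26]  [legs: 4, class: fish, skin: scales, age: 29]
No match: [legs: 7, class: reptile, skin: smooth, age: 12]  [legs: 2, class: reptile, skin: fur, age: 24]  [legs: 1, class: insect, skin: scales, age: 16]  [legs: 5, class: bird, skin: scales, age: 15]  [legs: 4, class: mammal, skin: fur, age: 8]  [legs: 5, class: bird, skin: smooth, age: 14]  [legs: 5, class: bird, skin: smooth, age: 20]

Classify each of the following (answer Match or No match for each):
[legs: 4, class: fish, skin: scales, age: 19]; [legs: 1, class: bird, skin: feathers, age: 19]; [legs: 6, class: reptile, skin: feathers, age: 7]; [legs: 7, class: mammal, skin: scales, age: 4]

Match, No match, No match, No match

The classifier is using: class is fish.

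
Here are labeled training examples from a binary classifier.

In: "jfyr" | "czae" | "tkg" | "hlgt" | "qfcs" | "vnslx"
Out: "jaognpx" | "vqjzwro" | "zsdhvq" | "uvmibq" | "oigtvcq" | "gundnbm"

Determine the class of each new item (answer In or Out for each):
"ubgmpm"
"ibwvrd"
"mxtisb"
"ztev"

Out, Out, Out, In

'In' ⟺ length ≤ 5.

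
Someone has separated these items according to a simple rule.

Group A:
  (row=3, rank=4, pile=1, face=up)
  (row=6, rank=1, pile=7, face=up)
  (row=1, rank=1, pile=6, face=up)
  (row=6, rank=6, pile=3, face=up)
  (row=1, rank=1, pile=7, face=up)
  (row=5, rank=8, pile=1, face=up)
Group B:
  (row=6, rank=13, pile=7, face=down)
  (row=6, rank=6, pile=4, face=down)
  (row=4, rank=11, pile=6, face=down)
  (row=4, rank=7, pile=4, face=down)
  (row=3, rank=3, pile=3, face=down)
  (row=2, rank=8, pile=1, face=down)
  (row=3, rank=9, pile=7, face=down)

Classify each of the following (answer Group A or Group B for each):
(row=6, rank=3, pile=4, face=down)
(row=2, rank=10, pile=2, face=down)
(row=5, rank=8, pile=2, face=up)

The pattern is that an item is 'Group A' exactly when: face is up.
(row=6, rank=3, pile=4, face=down) → face is down → Group B.
(row=2, rank=10, pile=2, face=down) → face is down → Group B.
(row=5, rank=8, pile=2, face=up) → face is up → Group A.

Group B, Group B, Group A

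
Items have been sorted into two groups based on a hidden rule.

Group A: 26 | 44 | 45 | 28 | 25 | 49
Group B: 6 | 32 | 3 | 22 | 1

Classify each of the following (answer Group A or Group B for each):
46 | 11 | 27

The rule appears to be: digit sum ≥ 7.
46: digit sum 4+6 = 10 — checks out, so Group A.
11: digit sum 1+1 = 2 — fails this test, so Group B.
27: digit sum 2+7 = 9 — checks out, so Group A.

Group A, Group B, Group A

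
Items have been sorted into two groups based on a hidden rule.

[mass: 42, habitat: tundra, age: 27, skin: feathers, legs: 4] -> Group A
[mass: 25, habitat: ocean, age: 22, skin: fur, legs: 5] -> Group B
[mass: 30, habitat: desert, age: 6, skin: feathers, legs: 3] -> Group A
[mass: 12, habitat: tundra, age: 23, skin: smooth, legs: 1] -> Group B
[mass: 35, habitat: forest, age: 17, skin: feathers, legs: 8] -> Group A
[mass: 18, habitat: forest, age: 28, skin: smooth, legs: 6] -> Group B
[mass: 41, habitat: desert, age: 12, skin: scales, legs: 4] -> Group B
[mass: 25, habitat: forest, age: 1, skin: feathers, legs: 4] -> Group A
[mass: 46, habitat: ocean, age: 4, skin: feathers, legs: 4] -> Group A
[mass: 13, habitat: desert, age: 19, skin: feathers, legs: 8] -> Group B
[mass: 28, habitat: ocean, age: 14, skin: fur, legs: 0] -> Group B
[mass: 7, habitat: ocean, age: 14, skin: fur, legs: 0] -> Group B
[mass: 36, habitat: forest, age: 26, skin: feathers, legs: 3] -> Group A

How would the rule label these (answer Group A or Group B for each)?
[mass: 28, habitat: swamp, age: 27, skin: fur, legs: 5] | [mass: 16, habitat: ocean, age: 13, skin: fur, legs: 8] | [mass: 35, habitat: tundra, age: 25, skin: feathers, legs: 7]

Group B, Group B, Group A

The pattern is that an item is 'Group A' exactly when: skin is feathers AND mass ≥ 18.
[mass: 28, habitat: swamp, age: 27, skin: fur, legs: 5] → skin is fur, mass = 28 → Group B. [mass: 16, habitat: ocean, age: 13, skin: fur, legs: 8] → skin is fur, mass = 16 → Group B. [mass: 35, habitat: tundra, age: 25, skin: feathers, legs: 7] → skin is feathers, mass = 35 → Group A.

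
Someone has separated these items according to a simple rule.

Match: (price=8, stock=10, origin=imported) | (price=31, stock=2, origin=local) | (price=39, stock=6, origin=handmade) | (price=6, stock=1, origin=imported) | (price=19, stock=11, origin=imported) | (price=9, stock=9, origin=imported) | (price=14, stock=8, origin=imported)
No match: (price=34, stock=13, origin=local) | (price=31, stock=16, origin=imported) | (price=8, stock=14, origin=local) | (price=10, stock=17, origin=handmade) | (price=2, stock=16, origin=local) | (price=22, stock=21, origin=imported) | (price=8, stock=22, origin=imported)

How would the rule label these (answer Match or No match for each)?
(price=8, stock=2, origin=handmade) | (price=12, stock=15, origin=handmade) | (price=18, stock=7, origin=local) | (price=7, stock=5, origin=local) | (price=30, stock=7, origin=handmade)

Match, No match, Match, Match, Match

The rule appears to be: stock ≤ 11.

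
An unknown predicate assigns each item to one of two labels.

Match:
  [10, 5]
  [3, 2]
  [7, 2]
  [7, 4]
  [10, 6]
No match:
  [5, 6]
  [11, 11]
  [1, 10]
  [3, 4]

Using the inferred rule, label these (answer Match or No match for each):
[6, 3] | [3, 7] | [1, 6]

Match, No match, No match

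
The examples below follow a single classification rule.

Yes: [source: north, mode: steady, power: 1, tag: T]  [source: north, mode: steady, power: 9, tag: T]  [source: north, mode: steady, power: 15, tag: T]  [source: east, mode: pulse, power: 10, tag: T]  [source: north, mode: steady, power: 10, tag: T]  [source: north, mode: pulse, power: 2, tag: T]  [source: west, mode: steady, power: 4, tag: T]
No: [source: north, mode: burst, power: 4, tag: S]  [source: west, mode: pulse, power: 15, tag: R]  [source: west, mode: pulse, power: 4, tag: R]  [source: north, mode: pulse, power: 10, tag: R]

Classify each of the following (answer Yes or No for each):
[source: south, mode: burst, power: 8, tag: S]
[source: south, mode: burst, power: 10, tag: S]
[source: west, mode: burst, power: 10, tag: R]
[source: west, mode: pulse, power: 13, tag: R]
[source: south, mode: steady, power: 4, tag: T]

No, No, No, No, Yes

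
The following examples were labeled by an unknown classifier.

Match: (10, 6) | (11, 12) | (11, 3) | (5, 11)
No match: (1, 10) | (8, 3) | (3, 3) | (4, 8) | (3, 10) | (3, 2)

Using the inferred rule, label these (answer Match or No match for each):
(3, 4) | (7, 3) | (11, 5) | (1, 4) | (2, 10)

The rule appears to be: sum ≥ 14.
No match: (3, 4), since 3+4 = 7.
No match: (7, 3), since 7+3 = 10.
Match: (11, 5), since 11+5 = 16.
No match: (1, 4), since 1+4 = 5.
No match: (2, 10), since 2+10 = 12.

No match, No match, Match, No match, No match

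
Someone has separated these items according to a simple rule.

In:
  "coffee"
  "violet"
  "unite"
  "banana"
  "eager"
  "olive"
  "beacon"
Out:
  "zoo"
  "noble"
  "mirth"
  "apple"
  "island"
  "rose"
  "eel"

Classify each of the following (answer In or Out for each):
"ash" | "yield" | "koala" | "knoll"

Out, Out, In, Out

The common property of the 'In' items is: has ≥ 3 vowels. No 'Out' item has it.
"ash": Out (1 vowel). "yield": Out (2 vowels). "koala": In (3 vowels). "knoll": Out (1 vowel).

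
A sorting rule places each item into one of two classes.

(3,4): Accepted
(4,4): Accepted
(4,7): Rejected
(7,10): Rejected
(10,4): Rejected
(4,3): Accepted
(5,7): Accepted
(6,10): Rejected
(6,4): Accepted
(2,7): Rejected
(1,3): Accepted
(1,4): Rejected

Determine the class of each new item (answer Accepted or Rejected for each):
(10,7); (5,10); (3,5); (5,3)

Rejected, Rejected, Accepted, Accepted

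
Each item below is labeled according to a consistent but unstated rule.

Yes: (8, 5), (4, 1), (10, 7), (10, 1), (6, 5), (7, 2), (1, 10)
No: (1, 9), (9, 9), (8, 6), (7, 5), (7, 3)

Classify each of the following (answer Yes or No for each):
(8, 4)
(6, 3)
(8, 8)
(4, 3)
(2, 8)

No, Yes, No, Yes, No

Every 'Yes' example satisfies: sum is odd. None of the 'No' examples do.
(8, 4) — 8+4 = 12, hence No. (6, 3) — 6+3 = 9, hence Yes. (8, 8) — 8+8 = 16, hence No. (4, 3) — 4+3 = 7, hence Yes. (2, 8) — 2+8 = 10, hence No.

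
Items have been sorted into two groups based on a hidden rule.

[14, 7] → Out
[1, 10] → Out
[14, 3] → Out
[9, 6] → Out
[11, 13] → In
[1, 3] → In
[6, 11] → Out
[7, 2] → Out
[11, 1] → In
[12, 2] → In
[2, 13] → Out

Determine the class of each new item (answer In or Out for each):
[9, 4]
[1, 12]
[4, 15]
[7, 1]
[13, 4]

Out, Out, Out, In, Out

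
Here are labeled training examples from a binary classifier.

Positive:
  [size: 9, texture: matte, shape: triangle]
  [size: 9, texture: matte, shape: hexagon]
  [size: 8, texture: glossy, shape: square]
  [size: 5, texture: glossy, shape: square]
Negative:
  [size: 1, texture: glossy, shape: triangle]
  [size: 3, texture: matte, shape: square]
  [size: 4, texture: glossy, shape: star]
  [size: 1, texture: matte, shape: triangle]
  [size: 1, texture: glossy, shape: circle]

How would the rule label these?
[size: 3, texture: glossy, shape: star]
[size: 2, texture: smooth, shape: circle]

The rule appears to be: size ≥ 5.
[size: 3, texture: glossy, shape: star] → size = 3 → Negative. [size: 2, texture: smooth, shape: circle] → size = 2 → Negative.

Negative, Negative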